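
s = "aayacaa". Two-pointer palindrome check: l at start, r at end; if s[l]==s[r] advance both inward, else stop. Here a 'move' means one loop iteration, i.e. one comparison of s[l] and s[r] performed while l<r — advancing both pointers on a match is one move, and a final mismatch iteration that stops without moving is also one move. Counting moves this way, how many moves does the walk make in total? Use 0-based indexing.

3 moves

l=0 r=6: 'a'=='a', l++,r--
l=1 r=5: 'a'=='a', l++,r--
l=2 r=4: 'y'!='c', stop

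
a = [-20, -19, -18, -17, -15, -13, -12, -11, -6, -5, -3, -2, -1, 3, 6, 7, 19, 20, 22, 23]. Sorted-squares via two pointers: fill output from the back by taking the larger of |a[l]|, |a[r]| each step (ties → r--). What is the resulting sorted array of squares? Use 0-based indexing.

[1, 4, 9, 9, 25, 36, 36, 49, 121, 144, 169, 225, 289, 324, 361, 361, 400, 400, 484, 529]

l=0 r=19: |-20|<=|23| out[19]=529, r--
l=0 r=18: |-20|<=|22| out[18]=484, r--
l=0 r=17: |-20|<=|20| out[17]=400, r--
l=0 r=16: |-20|>|19| out[16]=400, l++
l=1 r=16: |-19|<=|19| out[15]=361, r--
l=1 r=15: |-19|>|7| out[14]=361, l++
l=2 r=15: |-18|>|7| out[13]=324, l++
l=3 r=15: |-17|>|7| out[12]=289, l++
l=4 r=15: |-15|>|7| out[11]=225, l++
l=5 r=15: |-13|>|7| out[10]=169, l++
l=6 r=15: |-12|>|7| out[9]=144, l++
l=7 r=15: |-11|>|7| out[8]=121, l++
l=8 r=15: |-6|<=|7| out[7]=49, r--
l=8 r=14: |-6|<=|6| out[6]=36, r--
l=8 r=13: |-6|>|3| out[5]=36, l++
l=9 r=13: |-5|>|3| out[4]=25, l++
l=10 r=13: |-3|<=|3| out[3]=9, r--
l=10 r=12: |-3|>|-1| out[2]=9, l++
l=11 r=12: |-2|>|-1| out[1]=4, l++
l=12 r=12: |-1|<=|-1| out[0]=1, r--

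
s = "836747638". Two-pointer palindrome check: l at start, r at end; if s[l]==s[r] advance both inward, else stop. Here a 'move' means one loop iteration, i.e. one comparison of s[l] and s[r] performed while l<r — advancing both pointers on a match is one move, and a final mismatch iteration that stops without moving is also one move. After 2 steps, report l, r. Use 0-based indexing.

l=2, r=6

l=0 r=8: '8'=='8', l++,r--
l=1 r=7: '3'=='3', l++,r--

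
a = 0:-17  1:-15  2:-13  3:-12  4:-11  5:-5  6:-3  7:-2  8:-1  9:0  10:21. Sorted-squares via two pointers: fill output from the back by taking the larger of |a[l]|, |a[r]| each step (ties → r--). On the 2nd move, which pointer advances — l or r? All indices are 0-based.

l=0 r=10: |-17|<=|21| out[10]=441, r--
l=0 r=9: |-17|>|0| out[9]=289, l++

l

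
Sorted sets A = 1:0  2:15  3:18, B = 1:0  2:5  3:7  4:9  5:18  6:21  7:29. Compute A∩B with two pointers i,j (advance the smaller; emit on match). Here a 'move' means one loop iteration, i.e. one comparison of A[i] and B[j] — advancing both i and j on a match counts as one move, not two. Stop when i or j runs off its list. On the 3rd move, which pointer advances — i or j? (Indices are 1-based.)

j

[i=1,j=1] 0==0 emit → i++,j++
[i=2,j=2] 15>5 → j++
[i=2,j=3] 15>7 → j++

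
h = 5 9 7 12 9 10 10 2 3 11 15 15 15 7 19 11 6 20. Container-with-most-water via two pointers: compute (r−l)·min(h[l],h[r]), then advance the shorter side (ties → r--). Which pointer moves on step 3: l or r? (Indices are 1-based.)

l

[1,18] min(5,20)*17=85 best=85 * → l++
[2,18] min(9,20)*16=144 best=144 * → l++
[3,18] min(7,20)*15=105 best=144 → l++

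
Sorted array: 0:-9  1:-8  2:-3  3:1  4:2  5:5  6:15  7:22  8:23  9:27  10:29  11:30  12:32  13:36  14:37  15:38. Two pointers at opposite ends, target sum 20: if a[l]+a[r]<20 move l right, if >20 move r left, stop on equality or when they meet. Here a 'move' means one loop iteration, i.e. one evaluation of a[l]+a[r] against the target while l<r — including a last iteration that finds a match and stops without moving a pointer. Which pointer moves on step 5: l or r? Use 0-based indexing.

r

l=0 r=15: -9+38=29 >20, r--
l=0 r=14: -9+37=28 >20, r--
l=0 r=13: -9+36=27 >20, r--
l=0 r=12: -9+32=23 >20, r--
l=0 r=11: -9+30=21 >20, r--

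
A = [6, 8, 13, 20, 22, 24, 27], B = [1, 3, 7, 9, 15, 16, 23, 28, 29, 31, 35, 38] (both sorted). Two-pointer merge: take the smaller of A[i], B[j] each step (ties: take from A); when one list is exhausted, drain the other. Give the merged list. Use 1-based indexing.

[1, 3, 6, 7, 8, 9, 13, 15, 16, 20, 22, 23, 24, 27, 28, 29, 31, 35, 38]

[i=1,j=1] A[i]=6>B[j]=1 take 1 → j++
[i=1,j=2] A[i]=6>B[j]=3 take 3 → j++
[i=1,j=3] A[i]=6<=B[j]=7 take 6 → i++
[i=2,j=3] A[i]=8>B[j]=7 take 7 → j++
[i=2,j=4] A[i]=8<=B[j]=9 take 8 → i++
[i=3,j=4] A[i]=13>B[j]=9 take 9 → j++
[i=3,j=5] A[i]=13<=B[j]=15 take 13 → i++
[i=4,j=5] A[i]=20>B[j]=15 take 15 → j++
[i=4,j=6] A[i]=20>B[j]=16 take 16 → j++
[i=4,j=7] A[i]=20<=B[j]=23 take 20 → i++
[i=5,j=7] A[i]=22<=B[j]=23 take 22 → i++
[i=6,j=7] A[i]=24>B[j]=23 take 23 → j++
[i=6,j=8] A[i]=24<=B[j]=28 take 24 → i++
[i=7,j=8] A[i]=27<=B[j]=28 take 27 → i++
[i=8,j=8] A done, take B[j]=28 → j++
[i=8,j=9] A done, take B[j]=29 → j++
[i=8,j=10] A done, take B[j]=31 → j++
[i=8,j=11] A done, take B[j]=35 → j++
[i=8,j=12] A done, take B[j]=38 → j++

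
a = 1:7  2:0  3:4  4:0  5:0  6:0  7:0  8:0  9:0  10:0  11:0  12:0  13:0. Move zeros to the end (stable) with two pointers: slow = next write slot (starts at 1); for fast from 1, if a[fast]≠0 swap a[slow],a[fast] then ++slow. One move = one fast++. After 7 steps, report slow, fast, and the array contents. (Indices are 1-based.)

slow=3, fast=8, a=[7, 4, 0, 0, 0, 0, 0, 0, 0, 0, 0, 0, 0]

(s=1,f=1) a[fast]=7≠0 swap→a[1]=7 → slow++,fast++
(s=2,f=2) a[fast]=0 → fast++
(s=2,f=3) a[fast]=4≠0 swap→a[2]=4 → slow++,fast++
(s=3,f=4) a[fast]=0 → fast++
(s=3,f=5) a[fast]=0 → fast++
(s=3,f=6) a[fast]=0 → fast++
(s=3,f=7) a[fast]=0 → fast++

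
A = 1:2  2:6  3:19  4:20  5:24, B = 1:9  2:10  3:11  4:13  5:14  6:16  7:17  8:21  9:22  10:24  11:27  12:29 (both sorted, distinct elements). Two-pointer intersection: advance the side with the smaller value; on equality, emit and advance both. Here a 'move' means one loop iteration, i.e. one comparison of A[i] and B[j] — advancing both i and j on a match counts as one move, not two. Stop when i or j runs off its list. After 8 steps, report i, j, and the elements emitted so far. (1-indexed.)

[i=1,j=1] 2<9 → i++
[i=2,j=1] 6<9 → i++
[i=3,j=1] 19>9 → j++
[i=3,j=2] 19>10 → j++
[i=3,j=3] 19>11 → j++
[i=3,j=4] 19>13 → j++
[i=3,j=5] 19>14 → j++
[i=3,j=6] 19>16 → j++

i=3, j=7, emitted=[]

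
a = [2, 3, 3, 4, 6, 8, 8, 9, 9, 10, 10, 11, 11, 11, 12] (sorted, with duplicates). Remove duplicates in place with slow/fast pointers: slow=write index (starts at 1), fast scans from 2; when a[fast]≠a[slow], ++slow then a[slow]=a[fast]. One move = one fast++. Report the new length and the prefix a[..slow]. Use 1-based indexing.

slow=1 fast=2: a[fast]=3≠a[slow]=2 write a[2]=3, slow++,fast++
slow=2 fast=3: a[fast]=3=a[slow] dup, fast++
slow=2 fast=4: a[fast]=4≠a[slow]=3 write a[3]=4, slow++,fast++
slow=3 fast=5: a[fast]=6≠a[slow]=4 write a[4]=6, slow++,fast++
slow=4 fast=6: a[fast]=8≠a[slow]=6 write a[5]=8, slow++,fast++
slow=5 fast=7: a[fast]=8=a[slow] dup, fast++
slow=5 fast=8: a[fast]=9≠a[slow]=8 write a[6]=9, slow++,fast++
slow=6 fast=9: a[fast]=9=a[slow] dup, fast++
slow=6 fast=10: a[fast]=10≠a[slow]=9 write a[7]=10, slow++,fast++
slow=7 fast=11: a[fast]=10=a[slow] dup, fast++
slow=7 fast=12: a[fast]=11≠a[slow]=10 write a[8]=11, slow++,fast++
slow=8 fast=13: a[fast]=11=a[slow] dup, fast++
slow=8 fast=14: a[fast]=11=a[slow] dup, fast++
slow=8 fast=15: a[fast]=12≠a[slow]=11 write a[9]=12, slow++,fast++

length 9; prefix = [2, 3, 4, 6, 8, 9, 10, 11, 12]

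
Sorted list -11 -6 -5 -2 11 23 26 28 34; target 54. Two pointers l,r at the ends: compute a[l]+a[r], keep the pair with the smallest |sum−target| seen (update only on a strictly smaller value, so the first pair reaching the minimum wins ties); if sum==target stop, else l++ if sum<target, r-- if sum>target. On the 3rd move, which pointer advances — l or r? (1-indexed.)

l=1 r=9: -11+34=23 d=31 *, l++
l=2 r=9: -6+34=28 d=26 *, l++
l=3 r=9: -5+34=29 d=25 *, l++

l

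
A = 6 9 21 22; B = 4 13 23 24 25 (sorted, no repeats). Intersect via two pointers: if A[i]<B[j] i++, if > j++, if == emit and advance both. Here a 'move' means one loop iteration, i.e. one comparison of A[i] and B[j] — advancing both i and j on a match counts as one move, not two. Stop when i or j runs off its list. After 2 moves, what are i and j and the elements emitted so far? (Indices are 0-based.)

[i=0,j=0] 6>4 → j++
[i=0,j=1] 6<13 → i++

i=1, j=1, emitted=[]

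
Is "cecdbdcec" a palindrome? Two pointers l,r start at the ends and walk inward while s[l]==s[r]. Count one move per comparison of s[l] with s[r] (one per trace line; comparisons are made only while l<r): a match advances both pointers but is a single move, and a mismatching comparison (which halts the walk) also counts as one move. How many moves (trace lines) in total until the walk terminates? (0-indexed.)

l=0 r=8: 'c'=='c', l++,r--
l=1 r=7: 'e'=='e', l++,r--
l=2 r=6: 'c'=='c', l++,r--
l=3 r=5: 'd'=='d', l++,r--

4 moves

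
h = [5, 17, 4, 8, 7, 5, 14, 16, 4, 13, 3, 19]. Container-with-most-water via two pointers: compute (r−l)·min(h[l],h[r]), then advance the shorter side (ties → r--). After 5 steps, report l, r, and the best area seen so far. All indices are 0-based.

l=5, r=11, best area=170

[0,11] min(5,19)*11=55 best=55 * → l++
[1,11] min(17,19)*10=170 best=170 * → l++
[2,11] min(4,19)*9=36 best=170 → l++
[3,11] min(8,19)*8=64 best=170 → l++
[4,11] min(7,19)*7=49 best=170 → l++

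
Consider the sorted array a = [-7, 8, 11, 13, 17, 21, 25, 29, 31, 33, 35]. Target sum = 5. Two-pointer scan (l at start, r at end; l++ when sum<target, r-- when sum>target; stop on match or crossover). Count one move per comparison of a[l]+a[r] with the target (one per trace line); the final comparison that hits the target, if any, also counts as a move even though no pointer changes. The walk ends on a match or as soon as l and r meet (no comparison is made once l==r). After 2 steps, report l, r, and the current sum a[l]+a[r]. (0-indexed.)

l=0, r=8, sum=24

[0,10] -7+35=28 >5 → r--
[0,9] -7+33=26 >5 → r--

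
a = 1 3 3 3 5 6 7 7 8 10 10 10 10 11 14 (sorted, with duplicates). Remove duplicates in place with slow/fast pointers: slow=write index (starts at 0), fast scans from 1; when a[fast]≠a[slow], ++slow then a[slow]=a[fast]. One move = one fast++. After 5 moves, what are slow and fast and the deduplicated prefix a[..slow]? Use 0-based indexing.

slow=3, fast=6, prefix=[1, 3, 5, 6]

(s=0,f=1) a[fast]=3≠a[slow]=1 write a[1]=3 → slow++,fast++
(s=1,f=2) a[fast]=3=a[slow] dup → fast++
(s=1,f=3) a[fast]=3=a[slow] dup → fast++
(s=1,f=4) a[fast]=5≠a[slow]=3 write a[2]=5 → slow++,fast++
(s=2,f=5) a[fast]=6≠a[slow]=5 write a[3]=6 → slow++,fast++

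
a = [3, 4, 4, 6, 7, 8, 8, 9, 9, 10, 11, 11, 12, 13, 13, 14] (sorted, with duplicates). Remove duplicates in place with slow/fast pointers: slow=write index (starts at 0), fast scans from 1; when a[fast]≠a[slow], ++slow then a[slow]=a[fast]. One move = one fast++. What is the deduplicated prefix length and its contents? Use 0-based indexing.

length 11; prefix = [3, 4, 6, 7, 8, 9, 10, 11, 12, 13, 14]

slow=0 fast=1: a[fast]=4≠a[slow]=3 write a[1]=4, slow++,fast++
slow=1 fast=2: a[fast]=4=a[slow] dup, fast++
slow=1 fast=3: a[fast]=6≠a[slow]=4 write a[2]=6, slow++,fast++
slow=2 fast=4: a[fast]=7≠a[slow]=6 write a[3]=7, slow++,fast++
slow=3 fast=5: a[fast]=8≠a[slow]=7 write a[4]=8, slow++,fast++
slow=4 fast=6: a[fast]=8=a[slow] dup, fast++
slow=4 fast=7: a[fast]=9≠a[slow]=8 write a[5]=9, slow++,fast++
slow=5 fast=8: a[fast]=9=a[slow] dup, fast++
slow=5 fast=9: a[fast]=10≠a[slow]=9 write a[6]=10, slow++,fast++
slow=6 fast=10: a[fast]=11≠a[slow]=10 write a[7]=11, slow++,fast++
slow=7 fast=11: a[fast]=11=a[slow] dup, fast++
slow=7 fast=12: a[fast]=12≠a[slow]=11 write a[8]=12, slow++,fast++
slow=8 fast=13: a[fast]=13≠a[slow]=12 write a[9]=13, slow++,fast++
slow=9 fast=14: a[fast]=13=a[slow] dup, fast++
slow=9 fast=15: a[fast]=14≠a[slow]=13 write a[10]=14, slow++,fast++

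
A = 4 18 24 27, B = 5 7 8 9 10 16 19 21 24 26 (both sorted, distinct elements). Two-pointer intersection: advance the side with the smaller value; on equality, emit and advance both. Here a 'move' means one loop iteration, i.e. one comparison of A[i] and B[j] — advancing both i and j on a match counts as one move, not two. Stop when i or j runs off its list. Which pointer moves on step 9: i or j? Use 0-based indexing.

j

[i=0,j=0] 4<5 → i++
[i=1,j=0] 18>5 → j++
[i=1,j=1] 18>7 → j++
[i=1,j=2] 18>8 → j++
[i=1,j=3] 18>9 → j++
[i=1,j=4] 18>10 → j++
[i=1,j=5] 18>16 → j++
[i=1,j=6] 18<19 → i++
[i=2,j=6] 24>19 → j++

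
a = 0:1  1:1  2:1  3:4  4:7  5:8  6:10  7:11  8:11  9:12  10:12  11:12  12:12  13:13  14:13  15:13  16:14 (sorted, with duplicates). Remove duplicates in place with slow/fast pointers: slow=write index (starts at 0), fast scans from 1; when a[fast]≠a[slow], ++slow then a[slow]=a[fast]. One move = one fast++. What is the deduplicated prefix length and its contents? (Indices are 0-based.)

length 9; prefix = [1, 4, 7, 8, 10, 11, 12, 13, 14]

slow=0 fast=1: a[fast]=1=a[slow] dup, fast++
slow=0 fast=2: a[fast]=1=a[slow] dup, fast++
slow=0 fast=3: a[fast]=4≠a[slow]=1 write a[1]=4, slow++,fast++
slow=1 fast=4: a[fast]=7≠a[slow]=4 write a[2]=7, slow++,fast++
slow=2 fast=5: a[fast]=8≠a[slow]=7 write a[3]=8, slow++,fast++
slow=3 fast=6: a[fast]=10≠a[slow]=8 write a[4]=10, slow++,fast++
slow=4 fast=7: a[fast]=11≠a[slow]=10 write a[5]=11, slow++,fast++
slow=5 fast=8: a[fast]=11=a[slow] dup, fast++
slow=5 fast=9: a[fast]=12≠a[slow]=11 write a[6]=12, slow++,fast++
slow=6 fast=10: a[fast]=12=a[slow] dup, fast++
slow=6 fast=11: a[fast]=12=a[slow] dup, fast++
slow=6 fast=12: a[fast]=12=a[slow] dup, fast++
slow=6 fast=13: a[fast]=13≠a[slow]=12 write a[7]=13, slow++,fast++
slow=7 fast=14: a[fast]=13=a[slow] dup, fast++
slow=7 fast=15: a[fast]=13=a[slow] dup, fast++
slow=7 fast=16: a[fast]=14≠a[slow]=13 write a[8]=14, slow++,fast++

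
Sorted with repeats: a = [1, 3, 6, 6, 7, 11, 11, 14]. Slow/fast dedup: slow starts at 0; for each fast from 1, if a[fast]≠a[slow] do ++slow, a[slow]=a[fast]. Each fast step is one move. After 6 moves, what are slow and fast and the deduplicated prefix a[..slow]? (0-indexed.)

slow=4, fast=7, prefix=[1, 3, 6, 7, 11]

slow=0 fast=1: a[fast]=3≠a[slow]=1 write a[1]=3, slow++,fast++
slow=1 fast=2: a[fast]=6≠a[slow]=3 write a[2]=6, slow++,fast++
slow=2 fast=3: a[fast]=6=a[slow] dup, fast++
slow=2 fast=4: a[fast]=7≠a[slow]=6 write a[3]=7, slow++,fast++
slow=3 fast=5: a[fast]=11≠a[slow]=7 write a[4]=11, slow++,fast++
slow=4 fast=6: a[fast]=11=a[slow] dup, fast++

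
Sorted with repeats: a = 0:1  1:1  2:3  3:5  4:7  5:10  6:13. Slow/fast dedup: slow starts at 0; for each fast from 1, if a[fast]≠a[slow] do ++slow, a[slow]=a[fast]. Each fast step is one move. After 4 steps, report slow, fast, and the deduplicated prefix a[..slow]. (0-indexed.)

slow=3, fast=5, prefix=[1, 3, 5, 7]

(s=0,f=1) a[fast]=1=a[slow] dup → fast++
(s=0,f=2) a[fast]=3≠a[slow]=1 write a[1]=3 → slow++,fast++
(s=1,f=3) a[fast]=5≠a[slow]=3 write a[2]=5 → slow++,fast++
(s=2,f=4) a[fast]=7≠a[slow]=5 write a[3]=7 → slow++,fast++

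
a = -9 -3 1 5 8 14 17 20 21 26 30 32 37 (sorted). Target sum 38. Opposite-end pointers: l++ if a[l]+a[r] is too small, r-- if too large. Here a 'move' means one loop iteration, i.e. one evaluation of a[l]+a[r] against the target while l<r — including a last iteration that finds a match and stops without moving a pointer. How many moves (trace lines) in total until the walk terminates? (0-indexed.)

[0,12] -9+37=28 <38 → l++
[1,12] -3+37=34 <38 → l++
[2,12] 1+37=38 → found

3 moves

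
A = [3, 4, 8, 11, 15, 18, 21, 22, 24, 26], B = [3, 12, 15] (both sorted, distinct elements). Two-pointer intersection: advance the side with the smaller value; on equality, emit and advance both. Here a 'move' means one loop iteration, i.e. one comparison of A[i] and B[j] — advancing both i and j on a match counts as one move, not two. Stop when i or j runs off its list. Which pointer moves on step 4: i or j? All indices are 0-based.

i=0 j=0: 3==3 emit, i++,j++
i=1 j=1: 4<12, i++
i=2 j=1: 8<12, i++
i=3 j=1: 11<12, i++

i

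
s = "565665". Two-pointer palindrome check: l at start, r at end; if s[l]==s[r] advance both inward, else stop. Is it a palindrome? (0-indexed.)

not a palindrome (mismatch at 2,3)

[0,5] '5'=='5' → l++,r--
[1,4] '6'=='6' → l++,r--
[2,3] '5'!='6' → stop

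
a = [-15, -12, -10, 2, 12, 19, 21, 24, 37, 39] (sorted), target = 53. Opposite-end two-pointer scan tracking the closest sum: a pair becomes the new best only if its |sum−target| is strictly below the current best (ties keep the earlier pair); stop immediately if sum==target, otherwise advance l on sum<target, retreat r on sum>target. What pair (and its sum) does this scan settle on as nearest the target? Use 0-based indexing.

[0,9] -15+39=24 d=29 * → l++
[1,9] -12+39=27 d=26 * → l++
[2,9] -10+39=29 d=24 * → l++
[3,9] 2+39=41 d=12 * → l++
[4,9] 12+39=51 d=2 * → l++
[5,9] 19+39=58 d=5 → r--
[5,8] 19+37=56 d=3 → r--
[5,7] 19+24=43 d=10 → l++
[6,7] 21+24=45 d=8 → l++

pair (12, 39) with sum 51 (|Δ|=2)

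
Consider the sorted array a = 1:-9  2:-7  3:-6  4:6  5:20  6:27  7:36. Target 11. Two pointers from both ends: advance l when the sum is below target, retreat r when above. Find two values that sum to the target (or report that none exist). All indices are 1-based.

(-9, 20)

[1,7] -9+36=27 >11 → r--
[1,6] -9+27=18 >11 → r--
[1,5] -9+20=11 → found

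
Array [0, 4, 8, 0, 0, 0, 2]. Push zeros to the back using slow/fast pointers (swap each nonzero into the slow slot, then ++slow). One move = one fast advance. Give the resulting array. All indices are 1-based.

[4, 8, 2, 0, 0, 0, 0]

(s=1,f=1) a[fast]=0 → fast++
(s=1,f=2) a[fast]=4≠0 swap→a[1]=4 → slow++,fast++
(s=2,f=3) a[fast]=8≠0 swap→a[2]=8 → slow++,fast++
(s=3,f=4) a[fast]=0 → fast++
(s=3,f=5) a[fast]=0 → fast++
(s=3,f=6) a[fast]=0 → fast++
(s=3,f=7) a[fast]=2≠0 swap→a[3]=2 → slow++,fast++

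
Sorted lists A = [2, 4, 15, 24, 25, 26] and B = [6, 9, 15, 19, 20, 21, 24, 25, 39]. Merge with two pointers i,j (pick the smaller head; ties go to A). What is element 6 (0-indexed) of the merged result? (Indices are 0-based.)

merged[6] = 19

[i=0,j=0] A[i]=2<=B[j]=6 take 2 → i++
[i=1,j=0] A[i]=4<=B[j]=6 take 4 → i++
[i=2,j=0] A[i]=15>B[j]=6 take 6 → j++
[i=2,j=1] A[i]=15>B[j]=9 take 9 → j++
[i=2,j=2] A[i]=15<=B[j]=15 take 15 → i++
[i=3,j=2] A[i]=24>B[j]=15 take 15 → j++
[i=3,j=3] A[i]=24>B[j]=19 take 19 → j++
[i=3,j=4] A[i]=24>B[j]=20 take 20 → j++
[i=3,j=5] A[i]=24>B[j]=21 take 21 → j++
[i=3,j=6] A[i]=24<=B[j]=24 take 24 → i++
[i=4,j=6] A[i]=25>B[j]=24 take 24 → j++
[i=4,j=7] A[i]=25<=B[j]=25 take 25 → i++
[i=5,j=7] A[i]=26>B[j]=25 take 25 → j++
[i=5,j=8] A[i]=26<=B[j]=39 take 26 → i++
[i=6,j=8] A done, take B[j]=39 → j++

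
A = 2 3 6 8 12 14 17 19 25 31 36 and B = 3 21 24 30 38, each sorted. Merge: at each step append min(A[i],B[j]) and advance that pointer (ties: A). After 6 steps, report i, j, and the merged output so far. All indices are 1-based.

i=6, j=2, merged so far=[2, 3, 3, 6, 8, 12]

i=1 j=1: A[i]=2<=B[j]=3 take 2, i++
i=2 j=1: A[i]=3<=B[j]=3 take 3, i++
i=3 j=1: A[i]=6>B[j]=3 take 3, j++
i=3 j=2: A[i]=6<=B[j]=21 take 6, i++
i=4 j=2: A[i]=8<=B[j]=21 take 8, i++
i=5 j=2: A[i]=12<=B[j]=21 take 12, i++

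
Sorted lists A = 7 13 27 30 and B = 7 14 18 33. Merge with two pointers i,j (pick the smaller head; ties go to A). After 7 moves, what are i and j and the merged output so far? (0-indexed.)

[i=0,j=0] A[i]=7<=B[j]=7 take 7 → i++
[i=1,j=0] A[i]=13>B[j]=7 take 7 → j++
[i=1,j=1] A[i]=13<=B[j]=14 take 13 → i++
[i=2,j=1] A[i]=27>B[j]=14 take 14 → j++
[i=2,j=2] A[i]=27>B[j]=18 take 18 → j++
[i=2,j=3] A[i]=27<=B[j]=33 take 27 → i++
[i=3,j=3] A[i]=30<=B[j]=33 take 30 → i++

i=4, j=3, merged so far=[7, 7, 13, 14, 18, 27, 30]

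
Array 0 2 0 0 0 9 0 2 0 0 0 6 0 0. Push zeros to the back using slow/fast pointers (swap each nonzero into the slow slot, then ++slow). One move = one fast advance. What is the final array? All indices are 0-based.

slow=0 fast=0: a[fast]=0, fast++
slow=0 fast=1: a[fast]=2≠0 swap→a[0]=2, slow++,fast++
slow=1 fast=2: a[fast]=0, fast++
slow=1 fast=3: a[fast]=0, fast++
slow=1 fast=4: a[fast]=0, fast++
slow=1 fast=5: a[fast]=9≠0 swap→a[1]=9, slow++,fast++
slow=2 fast=6: a[fast]=0, fast++
slow=2 fast=7: a[fast]=2≠0 swap→a[2]=2, slow++,fast++
slow=3 fast=8: a[fast]=0, fast++
slow=3 fast=9: a[fast]=0, fast++
slow=3 fast=10: a[fast]=0, fast++
slow=3 fast=11: a[fast]=6≠0 swap→a[3]=6, slow++,fast++
slow=4 fast=12: a[fast]=0, fast++
slow=4 fast=13: a[fast]=0, fast++

[2, 9, 2, 6, 0, 0, 0, 0, 0, 0, 0, 0, 0, 0]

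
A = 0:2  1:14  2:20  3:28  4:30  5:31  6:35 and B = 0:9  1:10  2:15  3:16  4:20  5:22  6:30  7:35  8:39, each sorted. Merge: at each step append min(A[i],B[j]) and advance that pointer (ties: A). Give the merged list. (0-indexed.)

[2, 9, 10, 14, 15, 16, 20, 20, 22, 28, 30, 30, 31, 35, 35, 39]

i=0 j=0: A[i]=2<=B[j]=9 take 2, i++
i=1 j=0: A[i]=14>B[j]=9 take 9, j++
i=1 j=1: A[i]=14>B[j]=10 take 10, j++
i=1 j=2: A[i]=14<=B[j]=15 take 14, i++
i=2 j=2: A[i]=20>B[j]=15 take 15, j++
i=2 j=3: A[i]=20>B[j]=16 take 16, j++
i=2 j=4: A[i]=20<=B[j]=20 take 20, i++
i=3 j=4: A[i]=28>B[j]=20 take 20, j++
i=3 j=5: A[i]=28>B[j]=22 take 22, j++
i=3 j=6: A[i]=28<=B[j]=30 take 28, i++
i=4 j=6: A[i]=30<=B[j]=30 take 30, i++
i=5 j=6: A[i]=31>B[j]=30 take 30, j++
i=5 j=7: A[i]=31<=B[j]=35 take 31, i++
i=6 j=7: A[i]=35<=B[j]=35 take 35, i++
i=7 j=7: A done, take B[j]=35, j++
i=7 j=8: A done, take B[j]=39, j++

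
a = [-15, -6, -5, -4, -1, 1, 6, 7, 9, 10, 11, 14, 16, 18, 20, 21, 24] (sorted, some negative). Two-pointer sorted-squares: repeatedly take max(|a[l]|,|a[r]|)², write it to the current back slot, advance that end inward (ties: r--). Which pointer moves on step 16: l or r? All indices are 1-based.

l=1 r=17: |-15|<=|24| out[17]=576, r--
l=1 r=16: |-15|<=|21| out[16]=441, r--
l=1 r=15: |-15|<=|20| out[15]=400, r--
l=1 r=14: |-15|<=|18| out[14]=324, r--
l=1 r=13: |-15|<=|16| out[13]=256, r--
l=1 r=12: |-15|>|14| out[12]=225, l++
l=2 r=12: |-6|<=|14| out[11]=196, r--
l=2 r=11: |-6|<=|11| out[10]=121, r--
l=2 r=10: |-6|<=|10| out[9]=100, r--
l=2 r=9: |-6|<=|9| out[8]=81, r--
l=2 r=8: |-6|<=|7| out[7]=49, r--
l=2 r=7: |-6|<=|6| out[6]=36, r--
l=2 r=6: |-6|>|1| out[5]=36, l++
l=3 r=6: |-5|>|1| out[4]=25, l++
l=4 r=6: |-4|>|1| out[3]=16, l++
l=5 r=6: |-1|<=|1| out[2]=1, r--

r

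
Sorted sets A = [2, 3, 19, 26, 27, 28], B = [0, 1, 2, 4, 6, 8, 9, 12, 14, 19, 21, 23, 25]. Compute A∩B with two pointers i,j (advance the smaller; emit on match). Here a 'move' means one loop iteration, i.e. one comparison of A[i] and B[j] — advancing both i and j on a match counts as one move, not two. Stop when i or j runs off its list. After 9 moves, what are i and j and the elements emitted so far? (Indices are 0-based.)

[i=0,j=0] 2>0 → j++
[i=0,j=1] 2>1 → j++
[i=0,j=2] 2==2 emit → i++,j++
[i=1,j=3] 3<4 → i++
[i=2,j=3] 19>4 → j++
[i=2,j=4] 19>6 → j++
[i=2,j=5] 19>8 → j++
[i=2,j=6] 19>9 → j++
[i=2,j=7] 19>12 → j++

i=2, j=8, emitted=[2]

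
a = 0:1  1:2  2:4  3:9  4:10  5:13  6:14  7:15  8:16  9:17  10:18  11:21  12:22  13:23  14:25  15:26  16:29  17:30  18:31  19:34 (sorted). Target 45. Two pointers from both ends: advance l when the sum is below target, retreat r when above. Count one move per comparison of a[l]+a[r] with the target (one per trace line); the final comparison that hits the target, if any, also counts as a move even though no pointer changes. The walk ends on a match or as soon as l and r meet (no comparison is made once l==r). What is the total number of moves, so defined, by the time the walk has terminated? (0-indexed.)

8 moves

[0,19] 1+34=35 <45 → l++
[1,19] 2+34=36 <45 → l++
[2,19] 4+34=38 <45 → l++
[3,19] 9+34=43 <45 → l++
[4,19] 10+34=44 <45 → l++
[5,19] 13+34=47 >45 → r--
[5,18] 13+31=44 <45 → l++
[6,18] 14+31=45 → found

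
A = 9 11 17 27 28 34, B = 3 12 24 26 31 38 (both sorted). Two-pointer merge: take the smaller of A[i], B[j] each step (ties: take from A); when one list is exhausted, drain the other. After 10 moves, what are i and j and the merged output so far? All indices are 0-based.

i=0 j=0: A[i]=9>B[j]=3 take 3, j++
i=0 j=1: A[i]=9<=B[j]=12 take 9, i++
i=1 j=1: A[i]=11<=B[j]=12 take 11, i++
i=2 j=1: A[i]=17>B[j]=12 take 12, j++
i=2 j=2: A[i]=17<=B[j]=24 take 17, i++
i=3 j=2: A[i]=27>B[j]=24 take 24, j++
i=3 j=3: A[i]=27>B[j]=26 take 26, j++
i=3 j=4: A[i]=27<=B[j]=31 take 27, i++
i=4 j=4: A[i]=28<=B[j]=31 take 28, i++
i=5 j=4: A[i]=34>B[j]=31 take 31, j++

i=5, j=5, merged so far=[3, 9, 11, 12, 17, 24, 26, 27, 28, 31]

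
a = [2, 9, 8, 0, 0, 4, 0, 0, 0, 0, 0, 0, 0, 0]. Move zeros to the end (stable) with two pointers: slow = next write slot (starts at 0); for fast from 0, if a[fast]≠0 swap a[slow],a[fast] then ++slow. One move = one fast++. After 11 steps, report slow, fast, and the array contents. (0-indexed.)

(s=0,f=0) a[fast]=2≠0 swap→a[0]=2 → slow++,fast++
(s=1,f=1) a[fast]=9≠0 swap→a[1]=9 → slow++,fast++
(s=2,f=2) a[fast]=8≠0 swap→a[2]=8 → slow++,fast++
(s=3,f=3) a[fast]=0 → fast++
(s=3,f=4) a[fast]=0 → fast++
(s=3,f=5) a[fast]=4≠0 swap→a[3]=4 → slow++,fast++
(s=4,f=6) a[fast]=0 → fast++
(s=4,f=7) a[fast]=0 → fast++
(s=4,f=8) a[fast]=0 → fast++
(s=4,f=9) a[fast]=0 → fast++
(s=4,f=10) a[fast]=0 → fast++

slow=4, fast=11, a=[2, 9, 8, 4, 0, 0, 0, 0, 0, 0, 0, 0, 0, 0]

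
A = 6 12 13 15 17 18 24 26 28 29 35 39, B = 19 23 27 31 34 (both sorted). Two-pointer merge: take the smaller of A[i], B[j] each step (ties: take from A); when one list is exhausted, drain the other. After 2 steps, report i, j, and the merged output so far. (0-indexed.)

i=2, j=0, merged so far=[6, 12]

i=0 j=0: A[i]=6<=B[j]=19 take 6, i++
i=1 j=0: A[i]=12<=B[j]=19 take 12, i++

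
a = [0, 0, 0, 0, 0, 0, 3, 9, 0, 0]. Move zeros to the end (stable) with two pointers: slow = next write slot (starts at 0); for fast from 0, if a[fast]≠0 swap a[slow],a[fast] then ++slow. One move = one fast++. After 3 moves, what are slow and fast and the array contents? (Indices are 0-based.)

slow=0, fast=3, a=[0, 0, 0, 0, 0, 0, 3, 9, 0, 0]

(s=0,f=0) a[fast]=0 → fast++
(s=0,f=1) a[fast]=0 → fast++
(s=0,f=2) a[fast]=0 → fast++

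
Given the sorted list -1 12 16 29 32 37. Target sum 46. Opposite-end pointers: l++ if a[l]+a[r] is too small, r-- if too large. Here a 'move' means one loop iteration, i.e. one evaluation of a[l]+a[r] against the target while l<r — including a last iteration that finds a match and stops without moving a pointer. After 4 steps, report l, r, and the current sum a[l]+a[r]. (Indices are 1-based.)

l=1 r=6: -1+37=36 <46, l++
l=2 r=6: 12+37=49 >46, r--
l=2 r=5: 12+32=44 <46, l++
l=3 r=5: 16+32=48 >46, r--

l=3, r=4, sum=45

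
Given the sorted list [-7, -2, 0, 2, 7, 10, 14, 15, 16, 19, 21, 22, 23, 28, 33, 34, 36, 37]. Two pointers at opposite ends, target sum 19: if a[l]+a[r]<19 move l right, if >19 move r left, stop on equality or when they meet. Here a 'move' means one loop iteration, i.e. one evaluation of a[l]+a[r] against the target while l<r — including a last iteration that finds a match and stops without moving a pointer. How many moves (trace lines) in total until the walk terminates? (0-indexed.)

l=0 r=17: -7+37=30 >19, r--
l=0 r=16: -7+36=29 >19, r--
l=0 r=15: -7+34=27 >19, r--
l=0 r=14: -7+33=26 >19, r--
l=0 r=13: -7+28=21 >19, r--
l=0 r=12: -7+23=16 <19, l++
l=1 r=12: -2+23=21 >19, r--
l=1 r=11: -2+22=20 >19, r--
l=1 r=10: -2+21=19, found

9 moves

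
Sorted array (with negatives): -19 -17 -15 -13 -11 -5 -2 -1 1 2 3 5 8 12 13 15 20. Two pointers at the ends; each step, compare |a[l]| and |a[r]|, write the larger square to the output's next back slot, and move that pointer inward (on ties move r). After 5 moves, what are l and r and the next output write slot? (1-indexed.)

l=4, r=15, next write slot=12

l=1 r=17: |-19|<=|20| out[17]=400, r--
l=1 r=16: |-19|>|15| out[16]=361, l++
l=2 r=16: |-17|>|15| out[15]=289, l++
l=3 r=16: |-15|<=|15| out[14]=225, r--
l=3 r=15: |-15|>|13| out[13]=225, l++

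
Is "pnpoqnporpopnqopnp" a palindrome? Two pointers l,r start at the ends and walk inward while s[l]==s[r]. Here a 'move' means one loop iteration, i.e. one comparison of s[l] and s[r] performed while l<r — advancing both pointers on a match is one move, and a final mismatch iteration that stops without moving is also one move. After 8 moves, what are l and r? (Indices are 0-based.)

l=8, r=9

l=0 r=17: 'p'=='p', l++,r--
l=1 r=16: 'n'=='n', l++,r--
l=2 r=15: 'p'=='p', l++,r--
l=3 r=14: 'o'=='o', l++,r--
l=4 r=13: 'q'=='q', l++,r--
l=5 r=12: 'n'=='n', l++,r--
l=6 r=11: 'p'=='p', l++,r--
l=7 r=10: 'o'=='o', l++,r--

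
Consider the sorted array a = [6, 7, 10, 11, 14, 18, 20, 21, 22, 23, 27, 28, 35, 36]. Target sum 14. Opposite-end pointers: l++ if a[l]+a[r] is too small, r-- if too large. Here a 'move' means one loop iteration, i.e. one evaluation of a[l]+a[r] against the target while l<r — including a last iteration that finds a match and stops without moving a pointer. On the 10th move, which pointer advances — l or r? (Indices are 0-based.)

[0,13] 6+36=42 >14 → r--
[0,12] 6+35=41 >14 → r--
[0,11] 6+28=34 >14 → r--
[0,10] 6+27=33 >14 → r--
[0,9] 6+23=29 >14 → r--
[0,8] 6+22=28 >14 → r--
[0,7] 6+21=27 >14 → r--
[0,6] 6+20=26 >14 → r--
[0,5] 6+18=24 >14 → r--
[0,4] 6+14=20 >14 → r--

r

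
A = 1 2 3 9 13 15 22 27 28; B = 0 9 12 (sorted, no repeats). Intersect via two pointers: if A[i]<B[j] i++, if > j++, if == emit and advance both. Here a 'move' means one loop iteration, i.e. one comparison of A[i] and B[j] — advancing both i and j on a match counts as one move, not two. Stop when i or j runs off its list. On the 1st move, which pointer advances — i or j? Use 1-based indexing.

[i=1,j=1] 1>0 → j++

j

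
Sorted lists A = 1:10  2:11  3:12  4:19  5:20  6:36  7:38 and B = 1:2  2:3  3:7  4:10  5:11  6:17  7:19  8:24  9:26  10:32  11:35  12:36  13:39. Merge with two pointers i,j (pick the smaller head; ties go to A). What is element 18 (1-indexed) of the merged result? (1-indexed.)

[i=1,j=1] A[i]=10>B[j]=2 take 2 → j++
[i=1,j=2] A[i]=10>B[j]=3 take 3 → j++
[i=1,j=3] A[i]=10>B[j]=7 take 7 → j++
[i=1,j=4] A[i]=10<=B[j]=10 take 10 → i++
[i=2,j=4] A[i]=11>B[j]=10 take 10 → j++
[i=2,j=5] A[i]=11<=B[j]=11 take 11 → i++
[i=3,j=5] A[i]=12>B[j]=11 take 11 → j++
[i=3,j=6] A[i]=12<=B[j]=17 take 12 → i++
[i=4,j=6] A[i]=19>B[j]=17 take 17 → j++
[i=4,j=7] A[i]=19<=B[j]=19 take 19 → i++
[i=5,j=7] A[i]=20>B[j]=19 take 19 → j++
[i=5,j=8] A[i]=20<=B[j]=24 take 20 → i++
[i=6,j=8] A[i]=36>B[j]=24 take 24 → j++
[i=6,j=9] A[i]=36>B[j]=26 take 26 → j++
[i=6,j=10] A[i]=36>B[j]=32 take 32 → j++
[i=6,j=11] A[i]=36>B[j]=35 take 35 → j++
[i=6,j=12] A[i]=36<=B[j]=36 take 36 → i++
[i=7,j=12] A[i]=38>B[j]=36 take 36 → j++
[i=7,j=13] A[i]=38<=B[j]=39 take 38 → i++
[i=8,j=13] A done, take B[j]=39 → j++

merged[18] = 36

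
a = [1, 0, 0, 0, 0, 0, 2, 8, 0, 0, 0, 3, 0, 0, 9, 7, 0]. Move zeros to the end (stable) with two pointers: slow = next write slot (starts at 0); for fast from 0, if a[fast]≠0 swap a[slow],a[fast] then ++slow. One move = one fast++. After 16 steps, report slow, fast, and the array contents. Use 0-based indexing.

slow=0 fast=0: a[fast]=1≠0 swap→a[0]=1, slow++,fast++
slow=1 fast=1: a[fast]=0, fast++
slow=1 fast=2: a[fast]=0, fast++
slow=1 fast=3: a[fast]=0, fast++
slow=1 fast=4: a[fast]=0, fast++
slow=1 fast=5: a[fast]=0, fast++
slow=1 fast=6: a[fast]=2≠0 swap→a[1]=2, slow++,fast++
slow=2 fast=7: a[fast]=8≠0 swap→a[2]=8, slow++,fast++
slow=3 fast=8: a[fast]=0, fast++
slow=3 fast=9: a[fast]=0, fast++
slow=3 fast=10: a[fast]=0, fast++
slow=3 fast=11: a[fast]=3≠0 swap→a[3]=3, slow++,fast++
slow=4 fast=12: a[fast]=0, fast++
slow=4 fast=13: a[fast]=0, fast++
slow=4 fast=14: a[fast]=9≠0 swap→a[4]=9, slow++,fast++
slow=5 fast=15: a[fast]=7≠0 swap→a[5]=7, slow++,fast++

slow=6, fast=16, a=[1, 2, 8, 3, 9, 7, 0, 0, 0, 0, 0, 0, 0, 0, 0, 0, 0]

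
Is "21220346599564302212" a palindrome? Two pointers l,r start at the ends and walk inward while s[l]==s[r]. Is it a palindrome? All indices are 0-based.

palindrome

[0,19] '2'=='2' → l++,r--
[1,18] '1'=='1' → l++,r--
[2,17] '2'=='2' → l++,r--
[3,16] '2'=='2' → l++,r--
[4,15] '0'=='0' → l++,r--
[5,14] '3'=='3' → l++,r--
[6,13] '4'=='4' → l++,r--
[7,12] '6'=='6' → l++,r--
[8,11] '5'=='5' → l++,r--
[9,10] '9'=='9' → l++,r--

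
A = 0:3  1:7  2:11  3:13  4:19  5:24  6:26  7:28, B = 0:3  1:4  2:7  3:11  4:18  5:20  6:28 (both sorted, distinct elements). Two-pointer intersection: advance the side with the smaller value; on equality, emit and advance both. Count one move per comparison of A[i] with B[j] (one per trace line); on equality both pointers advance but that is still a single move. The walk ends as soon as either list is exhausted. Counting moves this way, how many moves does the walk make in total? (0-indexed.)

11 moves

[i=0,j=0] 3==3 emit → i++,j++
[i=1,j=1] 7>4 → j++
[i=1,j=2] 7==7 emit → i++,j++
[i=2,j=3] 11==11 emit → i++,j++
[i=3,j=4] 13<18 → i++
[i=4,j=4] 19>18 → j++
[i=4,j=5] 19<20 → i++
[i=5,j=5] 24>20 → j++
[i=5,j=6] 24<28 → i++
[i=6,j=6] 26<28 → i++
[i=7,j=6] 28==28 emit → i++,j++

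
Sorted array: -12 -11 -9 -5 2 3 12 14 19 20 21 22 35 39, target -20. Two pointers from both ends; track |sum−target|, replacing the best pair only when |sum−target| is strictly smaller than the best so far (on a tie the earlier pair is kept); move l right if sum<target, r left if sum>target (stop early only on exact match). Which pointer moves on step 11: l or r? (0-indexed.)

[0,13] -12+39=27 d=47 * → r--
[0,12] -12+35=23 d=43 * → r--
[0,11] -12+22=10 d=30 * → r--
[0,10] -12+21=9 d=29 * → r--
[0,9] -12+20=8 d=28 * → r--
[0,8] -12+19=7 d=27 * → r--
[0,7] -12+14=2 d=22 * → r--
[0,6] -12+12=0 d=20 * → r--
[0,5] -12+3=-9 d=11 * → r--
[0,4] -12+2=-10 d=10 * → r--
[0,3] -12+-5=-17 d=3 * → r--

r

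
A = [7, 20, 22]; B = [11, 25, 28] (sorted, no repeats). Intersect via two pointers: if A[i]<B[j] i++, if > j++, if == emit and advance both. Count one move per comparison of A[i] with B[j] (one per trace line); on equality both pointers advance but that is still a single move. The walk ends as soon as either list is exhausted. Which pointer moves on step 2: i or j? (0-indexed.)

j

i=0 j=0: 7<11, i++
i=1 j=0: 20>11, j++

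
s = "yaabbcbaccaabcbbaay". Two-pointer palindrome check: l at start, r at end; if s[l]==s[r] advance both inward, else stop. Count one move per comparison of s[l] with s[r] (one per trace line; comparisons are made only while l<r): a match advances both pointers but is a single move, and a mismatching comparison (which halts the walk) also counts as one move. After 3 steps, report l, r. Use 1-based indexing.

l=1 r=19: 'y'=='y', l++,r--
l=2 r=18: 'a'=='a', l++,r--
l=3 r=17: 'a'=='a', l++,r--

l=4, r=16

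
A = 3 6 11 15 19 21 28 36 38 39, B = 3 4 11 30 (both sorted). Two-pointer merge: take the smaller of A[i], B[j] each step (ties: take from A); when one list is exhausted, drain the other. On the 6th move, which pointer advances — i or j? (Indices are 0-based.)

j

[i=0,j=0] A[i]=3<=B[j]=3 take 3 → i++
[i=1,j=0] A[i]=6>B[j]=3 take 3 → j++
[i=1,j=1] A[i]=6>B[j]=4 take 4 → j++
[i=1,j=2] A[i]=6<=B[j]=11 take 6 → i++
[i=2,j=2] A[i]=11<=B[j]=11 take 11 → i++
[i=3,j=2] A[i]=15>B[j]=11 take 11 → j++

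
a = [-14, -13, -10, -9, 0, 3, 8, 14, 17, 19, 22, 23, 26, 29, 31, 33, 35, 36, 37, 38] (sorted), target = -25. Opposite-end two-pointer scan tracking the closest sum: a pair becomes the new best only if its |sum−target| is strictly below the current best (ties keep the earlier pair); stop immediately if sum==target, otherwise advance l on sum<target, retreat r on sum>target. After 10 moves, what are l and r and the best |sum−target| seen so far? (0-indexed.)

l=0, r=9, best |Δ|=33

l=0 r=19: -14+38=24 d=49 *, r--
l=0 r=18: -14+37=23 d=48 *, r--
l=0 r=17: -14+36=22 d=47 *, r--
l=0 r=16: -14+35=21 d=46 *, r--
l=0 r=15: -14+33=19 d=44 *, r--
l=0 r=14: -14+31=17 d=42 *, r--
l=0 r=13: -14+29=15 d=40 *, r--
l=0 r=12: -14+26=12 d=37 *, r--
l=0 r=11: -14+23=9 d=34 *, r--
l=0 r=10: -14+22=8 d=33 *, r--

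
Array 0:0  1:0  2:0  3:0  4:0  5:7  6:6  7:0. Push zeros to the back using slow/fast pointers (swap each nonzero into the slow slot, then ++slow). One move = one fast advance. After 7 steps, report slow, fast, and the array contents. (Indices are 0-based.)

slow=2, fast=7, a=[7, 6, 0, 0, 0, 0, 0, 0]

slow=0 fast=0: a[fast]=0, fast++
slow=0 fast=1: a[fast]=0, fast++
slow=0 fast=2: a[fast]=0, fast++
slow=0 fast=3: a[fast]=0, fast++
slow=0 fast=4: a[fast]=0, fast++
slow=0 fast=5: a[fast]=7≠0 swap→a[0]=7, slow++,fast++
slow=1 fast=6: a[fast]=6≠0 swap→a[1]=6, slow++,fast++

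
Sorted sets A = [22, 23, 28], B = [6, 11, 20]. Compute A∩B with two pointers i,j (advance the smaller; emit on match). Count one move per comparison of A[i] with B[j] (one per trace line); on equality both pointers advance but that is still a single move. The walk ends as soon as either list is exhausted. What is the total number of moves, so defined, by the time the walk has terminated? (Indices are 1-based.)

3 moves

[i=1,j=1] 22>6 → j++
[i=1,j=2] 22>11 → j++
[i=1,j=3] 22>20 → j++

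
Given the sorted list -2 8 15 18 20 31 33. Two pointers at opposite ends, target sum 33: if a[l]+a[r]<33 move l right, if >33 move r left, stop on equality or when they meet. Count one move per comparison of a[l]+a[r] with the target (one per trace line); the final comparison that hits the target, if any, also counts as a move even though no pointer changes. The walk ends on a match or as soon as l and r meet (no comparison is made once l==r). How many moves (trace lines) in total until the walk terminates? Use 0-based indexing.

[0,6] -2+33=31 <33 → l++
[1,6] 8+33=41 >33 → r--
[1,5] 8+31=39 >33 → r--
[1,4] 8+20=28 <33 → l++
[2,4] 15+20=35 >33 → r--
[2,3] 15+18=33 → found

6 moves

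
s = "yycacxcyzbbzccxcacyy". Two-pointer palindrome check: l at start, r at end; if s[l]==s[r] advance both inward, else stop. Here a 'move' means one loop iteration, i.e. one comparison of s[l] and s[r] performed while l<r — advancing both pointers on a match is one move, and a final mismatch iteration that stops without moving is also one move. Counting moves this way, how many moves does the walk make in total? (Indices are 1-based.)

[1,20] 'y'=='y' → l++,r--
[2,19] 'y'=='y' → l++,r--
[3,18] 'c'=='c' → l++,r--
[4,17] 'a'=='a' → l++,r--
[5,16] 'c'=='c' → l++,r--
[6,15] 'x'=='x' → l++,r--
[7,14] 'c'=='c' → l++,r--
[8,13] 'y'!='c' → stop

8 moves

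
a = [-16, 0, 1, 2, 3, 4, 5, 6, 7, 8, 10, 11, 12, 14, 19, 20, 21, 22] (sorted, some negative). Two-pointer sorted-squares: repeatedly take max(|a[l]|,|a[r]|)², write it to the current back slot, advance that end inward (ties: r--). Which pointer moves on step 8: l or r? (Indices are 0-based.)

r

l=0 r=17: |-16|<=|22| out[17]=484, r--
l=0 r=16: |-16|<=|21| out[16]=441, r--
l=0 r=15: |-16|<=|20| out[15]=400, r--
l=0 r=14: |-16|<=|19| out[14]=361, r--
l=0 r=13: |-16|>|14| out[13]=256, l++
l=1 r=13: |0|<=|14| out[12]=196, r--
l=1 r=12: |0|<=|12| out[11]=144, r--
l=1 r=11: |0|<=|11| out[10]=121, r--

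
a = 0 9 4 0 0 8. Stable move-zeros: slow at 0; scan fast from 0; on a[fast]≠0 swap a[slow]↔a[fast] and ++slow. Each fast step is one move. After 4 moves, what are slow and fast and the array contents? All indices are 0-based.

(s=0,f=0) a[fast]=0 → fast++
(s=0,f=1) a[fast]=9≠0 swap→a[0]=9 → slow++,fast++
(s=1,f=2) a[fast]=4≠0 swap→a[1]=4 → slow++,fast++
(s=2,f=3) a[fast]=0 → fast++

slow=2, fast=4, a=[9, 4, 0, 0, 0, 8]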